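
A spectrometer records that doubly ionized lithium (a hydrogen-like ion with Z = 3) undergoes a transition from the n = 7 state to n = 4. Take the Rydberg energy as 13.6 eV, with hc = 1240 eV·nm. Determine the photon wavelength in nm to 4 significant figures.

240.7 nm

For Z = 3 the level energies scale as Z², so the effective Rydberg energy is 13.6 × 9 = 122.4 eV.
ΔE = 122.4 × (1/4² − 1/7²) = 122.4 × 0.04209 = 5.152 eV.
λ = hc/ΔE = 1240 / 5.152 = 240.7 nm.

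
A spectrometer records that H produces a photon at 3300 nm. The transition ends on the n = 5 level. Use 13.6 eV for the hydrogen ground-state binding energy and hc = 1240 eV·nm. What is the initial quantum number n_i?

n_i = 9

The photon energy is ΔE = hc/λ = 1240 / 3300 = 0.3758 eV.
With Z = 1, ΔE = 13.60 × (1/n_f² − 1/n_i²), so 1/n_f² − 1/n_i² = 0.02763.
With n_f = 5: 1/n_i² = 1/25 − 0.02763 = 0.01237, so n_i ≈ 8.99.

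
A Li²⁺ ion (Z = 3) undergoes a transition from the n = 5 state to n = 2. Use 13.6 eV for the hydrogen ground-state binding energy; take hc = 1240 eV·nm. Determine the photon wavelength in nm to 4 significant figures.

For Z = 3 the level energies scale as Z², so the effective Rydberg energy is 13.6 × 9 = 122.4 eV.
ΔE = 122.4 × (1/2² − 1/5²) = 122.4 × 0.2100 = 25.70 eV.
λ = hc/ΔE = 1240 / 25.70 = 48.24 nm.

48.24 nm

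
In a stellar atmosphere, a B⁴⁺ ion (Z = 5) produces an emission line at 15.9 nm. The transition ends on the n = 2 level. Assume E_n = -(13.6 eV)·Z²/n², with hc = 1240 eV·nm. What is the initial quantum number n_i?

n_i = 7

The photon energy is ΔE = hc/λ = 1240 / 15.9 = 77.99 eV.
With Z = 5, ΔE = 340.0 × (1/n_f² − 1/n_i²), so 1/n_f² − 1/n_i² = 0.2294.
With n_f = 2: 1/n_i² = 1/4 − 0.2294 = 0.02063, so n_i ≈ 6.96.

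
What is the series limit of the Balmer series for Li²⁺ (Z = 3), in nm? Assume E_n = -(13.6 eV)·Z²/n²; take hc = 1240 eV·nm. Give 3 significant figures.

The Balmer series has lower level n_f = 2; the series limit corresponds to n_i → ∞.
ΔE_max = 13.6 × 9 / 2² = 30.60 eV.
λ_min = 1240 / 30.60 = 40.5 nm.

40.5 nm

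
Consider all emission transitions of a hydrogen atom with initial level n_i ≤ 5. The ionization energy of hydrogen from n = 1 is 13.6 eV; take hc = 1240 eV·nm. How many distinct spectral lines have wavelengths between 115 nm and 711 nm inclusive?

4

Enumerate all n_i → n_f pairs with 1 ≤ n_f < n_i ≤ 5 and compute λ = 1240 / [13.6·1·(1/n_f² − 1/n_i²)].
Lines falling in [115, 711] nm: 2→1 (121.6 nm), 5→2 (434.2 nm), 4→2 (486.3 nm), 3→2 (656.5 nm).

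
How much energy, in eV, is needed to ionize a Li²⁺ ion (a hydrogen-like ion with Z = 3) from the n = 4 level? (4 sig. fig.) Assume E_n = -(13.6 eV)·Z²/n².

7.650 eV

E_n = −13.6 Z²/n² = −122.4/n² eV for Z = 3.
E_4 = −122.4/16 = −7.650 eV, so ionization (to E = 0) requires 7.650 eV.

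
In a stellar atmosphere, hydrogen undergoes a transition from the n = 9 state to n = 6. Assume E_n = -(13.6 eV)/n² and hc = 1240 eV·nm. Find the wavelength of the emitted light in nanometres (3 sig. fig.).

ΔE = 13.60 × (1/6² − 1/9²) = 13.60 × 0.01543 = 0.2099 eV.
λ = hc/ΔE = 1240 / 0.2099 = 5910 nm.

5910 nm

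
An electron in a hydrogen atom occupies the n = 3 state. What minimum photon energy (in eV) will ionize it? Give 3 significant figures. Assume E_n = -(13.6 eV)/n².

E_3 = −13.60/9 = −1.51 eV, so ionization (to E = 0) requires 1.51 eV.

1.51 eV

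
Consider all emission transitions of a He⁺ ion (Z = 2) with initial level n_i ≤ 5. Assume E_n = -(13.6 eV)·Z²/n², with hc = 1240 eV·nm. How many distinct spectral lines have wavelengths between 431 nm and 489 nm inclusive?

Enumerate all n_i → n_f pairs with 1 ≤ n_f < n_i ≤ 5 and compute λ = 1240 / [13.6·4·(1/n_f² − 1/n_i²)].
Lines falling in [431, 489] nm: 4→3 (468.9 nm).

1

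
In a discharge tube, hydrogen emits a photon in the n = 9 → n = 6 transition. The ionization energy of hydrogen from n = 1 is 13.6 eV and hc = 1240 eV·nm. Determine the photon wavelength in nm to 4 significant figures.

ΔE = 13.60 × (1/6² − 1/9²) = 13.60 × 0.01543 = 0.2099 eV.
λ = hc/ΔE = 1240 / 0.2099 = 5908 nm.

5908 nm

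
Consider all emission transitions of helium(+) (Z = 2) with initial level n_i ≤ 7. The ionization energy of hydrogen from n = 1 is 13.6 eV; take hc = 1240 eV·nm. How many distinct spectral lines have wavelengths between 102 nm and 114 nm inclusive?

Enumerate all n_i → n_f pairs with 1 ≤ n_f < n_i ≤ 7 and compute λ = 1240 / [13.6·4·(1/n_f² − 1/n_i²)].
Lines falling in [102, 114] nm: 6→2 (102.6 nm), 5→2 (108.5 nm).

2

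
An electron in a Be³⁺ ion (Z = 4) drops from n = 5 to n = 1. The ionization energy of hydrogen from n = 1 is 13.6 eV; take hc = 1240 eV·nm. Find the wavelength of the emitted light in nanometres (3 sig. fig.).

For Z = 4 the level energies scale as Z², so the effective Rydberg energy is 13.6 × 16 = 217.6 eV.
ΔE = 217.6 × (1/1² − 1/5²) = 217.6 × 0.9600 = 208.9 eV.
λ = hc/ΔE = 1240 / 208.9 = 5.94 nm.

5.94 nm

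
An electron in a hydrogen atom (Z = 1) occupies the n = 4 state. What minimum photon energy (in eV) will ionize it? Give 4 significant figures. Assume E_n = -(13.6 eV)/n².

0.8500 eV

E_4 = −13.60/16 = −0.8500 eV, so ionization (to E = 0) requires 0.8500 eV.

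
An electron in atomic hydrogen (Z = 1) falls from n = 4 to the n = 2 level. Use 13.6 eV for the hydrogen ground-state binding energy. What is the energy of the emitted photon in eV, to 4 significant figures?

E_4 = −13.60/16 = −0.8500 eV and E_2 = −13.60/4 = −3.400 eV.
The photon energy is |E_4 − E_2| = 2.550 eV.

2.550 eV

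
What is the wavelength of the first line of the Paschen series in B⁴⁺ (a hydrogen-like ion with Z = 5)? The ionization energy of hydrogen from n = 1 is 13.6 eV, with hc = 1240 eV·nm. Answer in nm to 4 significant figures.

The Paschen series terminates on n_f = 3; the first line has n_i = 3+1 = 4.
ΔE = 340.0 × (1/3² − 1/4²) = 16.53 eV.
λ = 1240 / 16.53 = 75.03 nm.

75.03 nm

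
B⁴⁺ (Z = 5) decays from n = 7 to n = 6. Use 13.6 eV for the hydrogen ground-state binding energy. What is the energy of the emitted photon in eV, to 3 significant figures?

2.51 eV

The Bohr energies scale as Z², so for Z = 5: E_n = −340.0/n² eV.
E_7 = −340.0/49 = −6.939 eV and E_6 = −340.0/36 = −9.444 eV.
The photon energy is |E_7 − E_6| = 2.51 eV.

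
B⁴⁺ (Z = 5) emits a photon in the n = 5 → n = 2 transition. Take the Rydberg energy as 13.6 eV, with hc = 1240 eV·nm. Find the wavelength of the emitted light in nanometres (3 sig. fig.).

For Z = 5 the level energies scale as Z², so the effective Rydberg energy is 13.6 × 25 = 340.0 eV.
ΔE = 340.0 × (1/2² − 1/5²) = 340.0 × 0.2100 = 71.40 eV.
λ = hc/ΔE = 1240 / 71.40 = 17.4 nm.

17.4 nm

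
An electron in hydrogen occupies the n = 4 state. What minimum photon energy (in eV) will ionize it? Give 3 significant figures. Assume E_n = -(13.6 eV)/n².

0.850 eV

E_4 = −13.60/16 = −0.850 eV, so ionization (to E = 0) requires 0.850 eV.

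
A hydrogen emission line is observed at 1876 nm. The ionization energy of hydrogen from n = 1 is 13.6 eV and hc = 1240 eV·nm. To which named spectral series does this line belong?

ΔE = 1240/1876 = 0.6610 eV.
This matches 13.6 × (1/3² − 1/4²), so n_f = 3: the Paschen series.

Paschen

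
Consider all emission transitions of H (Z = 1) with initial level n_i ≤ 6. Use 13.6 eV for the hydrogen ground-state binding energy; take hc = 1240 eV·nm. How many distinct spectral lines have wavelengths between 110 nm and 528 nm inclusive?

4

Enumerate all n_i → n_f pairs with 1 ≤ n_f < n_i ≤ 6 and compute λ = 1240 / [13.6·1·(1/n_f² − 1/n_i²)].
Lines falling in [110, 528] nm: 2→1 (121.6 nm), 6→2 (410.3 nm), 5→2 (434.2 nm), 4→2 (486.3 nm).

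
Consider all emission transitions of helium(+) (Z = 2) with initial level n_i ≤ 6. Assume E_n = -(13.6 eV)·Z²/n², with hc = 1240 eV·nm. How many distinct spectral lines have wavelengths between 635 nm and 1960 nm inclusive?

3

Enumerate all n_i → n_f pairs with 1 ≤ n_f < n_i ≤ 6 and compute λ = 1240 / [13.6·4·(1/n_f² − 1/n_i²)].
Lines falling in [635, 1960] nm: 6→4 (656.5 nm), 5→4 (1013 nm), 6→5 (1865 nm).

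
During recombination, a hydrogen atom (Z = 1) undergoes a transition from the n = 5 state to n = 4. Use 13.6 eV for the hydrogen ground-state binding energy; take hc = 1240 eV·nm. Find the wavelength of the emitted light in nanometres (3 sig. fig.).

4050 nm

ΔE = 13.60 × (1/4² − 1/5²) = 13.60 × 0.02250 = 0.3060 eV.
λ = hc/ΔE = 1240 / 0.3060 = 4050 nm.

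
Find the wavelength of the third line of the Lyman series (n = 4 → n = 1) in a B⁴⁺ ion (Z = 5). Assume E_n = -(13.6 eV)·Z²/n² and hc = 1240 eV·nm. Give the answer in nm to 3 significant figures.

3.89 nm

The Lyman series terminates on n_f = 1; the third line has n_i = 1+3 = 4.
ΔE = 340.0 × (1/1² − 1/4²) = 318.8 eV.
λ = 1240 / 318.8 = 3.89 nm.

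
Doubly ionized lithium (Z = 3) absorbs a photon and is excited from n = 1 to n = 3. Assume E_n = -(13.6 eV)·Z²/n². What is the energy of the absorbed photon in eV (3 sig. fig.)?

The Bohr energies scale as Z², so for Z = 3: E_n = −122.4/n² eV.
E_3 = −122.4/9 = −13.60 eV and E_1 = −122.4/1 = −122.4 eV.
The photon energy is |E_3 − E_1| = 109 eV.

109 eV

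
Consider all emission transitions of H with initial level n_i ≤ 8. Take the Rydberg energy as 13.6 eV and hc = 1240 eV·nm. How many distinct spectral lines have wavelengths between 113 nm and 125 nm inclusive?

Enumerate all n_i → n_f pairs with 1 ≤ n_f < n_i ≤ 8 and compute λ = 1240 / [13.6·1·(1/n_f² − 1/n_i²)].
Lines falling in [113, 125] nm: 2→1 (121.6 nm).

1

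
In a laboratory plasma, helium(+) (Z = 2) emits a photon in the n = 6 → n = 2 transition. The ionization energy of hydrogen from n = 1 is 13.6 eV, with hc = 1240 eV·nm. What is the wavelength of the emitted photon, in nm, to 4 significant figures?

102.6 nm

For Z = 2 the level energies scale as Z², so the effective Rydberg energy is 13.6 × 4 = 54.40 eV.
ΔE = 54.40 × (1/2² − 1/6²) = 54.40 × 0.2222 = 12.09 eV.
λ = hc/ΔE = 1240 / 12.09 = 102.6 nm.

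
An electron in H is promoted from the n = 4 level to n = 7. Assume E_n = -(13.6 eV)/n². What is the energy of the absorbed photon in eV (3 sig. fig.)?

0.572 eV

E_7 = −13.60/49 = −0.2776 eV and E_4 = −13.60/16 = −0.8500 eV.
The photon energy is |E_7 − E_4| = 0.572 eV.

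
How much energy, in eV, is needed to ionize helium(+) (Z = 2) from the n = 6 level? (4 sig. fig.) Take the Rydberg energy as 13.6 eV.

E_n = −13.6 Z²/n² = −54.40/n² eV for Z = 2.
E_6 = −54.40/36 = −1.511 eV, so ionization (to E = 0) requires 1.511 eV.

1.511 eV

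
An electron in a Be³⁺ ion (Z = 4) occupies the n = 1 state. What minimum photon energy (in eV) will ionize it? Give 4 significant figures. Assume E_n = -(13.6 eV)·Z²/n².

217.6 eV

E_n = −13.6 Z²/n² = −217.6/n² eV for Z = 4.
E_1 = −217.6/1 = −217.6 eV, so ionization (to E = 0) requires 217.6 eV.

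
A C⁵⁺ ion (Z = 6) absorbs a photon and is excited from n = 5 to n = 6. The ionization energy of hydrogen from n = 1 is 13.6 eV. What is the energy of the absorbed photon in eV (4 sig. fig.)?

5.984 eV

The Bohr energies scale as Z², so for Z = 6: E_n = −489.6/n² eV.
E_6 = −489.6/36 = −13.60 eV and E_5 = −489.6/25 = −19.58 eV.
The photon energy is |E_6 − E_5| = 5.984 eV.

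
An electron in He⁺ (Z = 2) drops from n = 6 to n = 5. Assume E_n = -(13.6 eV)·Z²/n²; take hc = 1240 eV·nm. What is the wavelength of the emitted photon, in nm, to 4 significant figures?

For Z = 2 the level energies scale as Z², so the effective Rydberg energy is 13.6 × 4 = 54.40 eV.
ΔE = 54.40 × (1/5² − 1/6²) = 54.40 × 0.01222 = 0.6649 eV.
λ = hc/ΔE = 1240 / 0.6649 = 1865 nm.

1865 nm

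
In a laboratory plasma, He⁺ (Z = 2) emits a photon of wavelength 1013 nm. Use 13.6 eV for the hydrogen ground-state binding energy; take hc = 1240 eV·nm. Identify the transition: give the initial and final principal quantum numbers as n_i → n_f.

The photon energy is ΔE = hc/λ = 1240 / 1013 = 1.224 eV.
With Z = 2, ΔE = 54.40 × (1/n_f² − 1/n_i²), so 1/n_f² − 1/n_i² = 0.02250.
Trying n_f = 4 gives 1/n_i² = 0.04000, i.e. n_i ≈ 5; this pair matches.

n_i = 5, n_f = 4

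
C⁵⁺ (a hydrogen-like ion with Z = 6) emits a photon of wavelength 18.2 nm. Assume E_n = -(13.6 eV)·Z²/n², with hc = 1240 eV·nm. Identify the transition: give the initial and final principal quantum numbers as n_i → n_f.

The photon energy is ΔE = hc/λ = 1240 / 18.2 = 68.13 eV.
With Z = 6, ΔE = 489.6 × (1/n_f² − 1/n_i²), so 1/n_f² − 1/n_i² = 0.1392.
Trying n_f = 2 gives 1/n_i² = 0.1108, i.e. n_i ≈ 3; this pair matches.

n_i = 3, n_f = 2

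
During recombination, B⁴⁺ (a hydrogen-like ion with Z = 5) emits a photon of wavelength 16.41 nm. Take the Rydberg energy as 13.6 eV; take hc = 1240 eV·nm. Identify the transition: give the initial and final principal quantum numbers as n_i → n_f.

The photon energy is ΔE = hc/λ = 1240 / 16.41 = 75.56 eV.
With Z = 5, ΔE = 340.0 × (1/n_f² − 1/n_i²), so 1/n_f² − 1/n_i² = 0.2222.
Trying n_f = 2 gives 1/n_i² = 0.02775, i.e. n_i ≈ 6; this pair matches.

n_i = 6, n_f = 2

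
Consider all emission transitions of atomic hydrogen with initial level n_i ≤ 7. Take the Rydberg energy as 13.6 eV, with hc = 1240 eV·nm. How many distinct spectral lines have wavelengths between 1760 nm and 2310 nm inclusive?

2

Enumerate all n_i → n_f pairs with 1 ≤ n_f < n_i ≤ 7 and compute λ = 1240 / [13.6·1·(1/n_f² − 1/n_i²)].
Lines falling in [1760, 2310] nm: 4→3 (1876 nm), 7→4 (2166 nm).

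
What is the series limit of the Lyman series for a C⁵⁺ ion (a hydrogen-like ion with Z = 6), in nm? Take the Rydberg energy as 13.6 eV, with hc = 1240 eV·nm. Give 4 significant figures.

2.533 nm

The Lyman series has lower level n_f = 1; the series limit corresponds to n_i → ∞.
ΔE_max = 13.6 × 36 / 1² = 489.6 eV.
λ_min = 1240 / 489.6 = 2.533 nm.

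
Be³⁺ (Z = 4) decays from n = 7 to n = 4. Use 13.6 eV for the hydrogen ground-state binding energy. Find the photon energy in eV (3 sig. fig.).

9.16 eV

The Bohr energies scale as Z², so for Z = 4: E_n = −217.6/n² eV.
E_7 = −217.6/49 = −4.441 eV and E_4 = −217.6/16 = −13.60 eV.
The photon energy is |E_7 − E_4| = 9.16 eV.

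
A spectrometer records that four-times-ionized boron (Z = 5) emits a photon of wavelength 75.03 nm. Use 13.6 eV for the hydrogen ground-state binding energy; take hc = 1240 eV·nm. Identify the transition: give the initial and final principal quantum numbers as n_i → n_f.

n_i = 4, n_f = 3

The photon energy is ΔE = hc/λ = 1240 / 75.03 = 16.53 eV.
With Z = 5, ΔE = 340.0 × (1/n_f² − 1/n_i²), so 1/n_f² − 1/n_i² = 0.04861.
Trying n_f = 3 gives 1/n_i² = 0.06250, i.e. n_i ≈ 4; this pair matches.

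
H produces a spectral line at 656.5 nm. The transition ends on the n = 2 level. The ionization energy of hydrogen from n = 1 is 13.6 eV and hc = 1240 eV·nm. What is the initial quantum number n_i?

n_i = 3

The photon energy is ΔE = hc/λ = 1240 / 656.5 = 1.889 eV.
With Z = 1, ΔE = 13.60 × (1/n_f² − 1/n_i²), so 1/n_f² − 1/n_i² = 0.1389.
With n_f = 2: 1/n_i² = 1/4 − 0.1389 = 0.1111, so n_i ≈ 3.00.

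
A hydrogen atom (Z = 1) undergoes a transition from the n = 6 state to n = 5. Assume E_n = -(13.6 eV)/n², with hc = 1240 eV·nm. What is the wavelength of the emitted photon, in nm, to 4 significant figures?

ΔE = 13.60 × (1/5² − 1/6²) = 13.60 × 0.01222 = 0.1662 eV.
λ = hc/ΔE = 1240 / 0.1662 = 7460 nm.
This line belongs to the Pfund series.

7460 nm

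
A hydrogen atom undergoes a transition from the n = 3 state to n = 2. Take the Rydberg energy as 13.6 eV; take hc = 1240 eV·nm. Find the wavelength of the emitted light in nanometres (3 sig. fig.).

ΔE = 13.60 × (1/2² − 1/3²) = 13.60 × 0.1389 = 1.889 eV.
λ = hc/ΔE = 1240 / 1.889 = 656 nm.
This line belongs to the Balmer series.

656 nm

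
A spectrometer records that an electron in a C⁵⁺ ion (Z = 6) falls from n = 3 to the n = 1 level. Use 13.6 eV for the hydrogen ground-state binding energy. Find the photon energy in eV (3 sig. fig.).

The Bohr energies scale as Z², so for Z = 6: E_n = −489.6/n² eV.
E_3 = −489.6/9 = −54.40 eV and E_1 = −489.6/1 = −489.6 eV.
The photon energy is |E_3 − E_1| = 435 eV.

435 eV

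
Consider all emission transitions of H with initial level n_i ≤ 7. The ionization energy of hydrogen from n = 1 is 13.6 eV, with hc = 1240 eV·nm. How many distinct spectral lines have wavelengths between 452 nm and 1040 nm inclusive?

3

Enumerate all n_i → n_f pairs with 1 ≤ n_f < n_i ≤ 7 and compute λ = 1240 / [13.6·1·(1/n_f² − 1/n_i²)].
Lines falling in [452, 1040] nm: 4→2 (486.3 nm), 3→2 (656.5 nm), 7→3 (1005 nm).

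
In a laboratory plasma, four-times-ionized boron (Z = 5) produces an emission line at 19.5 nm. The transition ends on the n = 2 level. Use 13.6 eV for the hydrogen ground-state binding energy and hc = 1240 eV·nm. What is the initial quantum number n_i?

n_i = 4

The photon energy is ΔE = hc/λ = 1240 / 19.5 = 63.59 eV.
With Z = 5, ΔE = 340.0 × (1/n_f² − 1/n_i²), so 1/n_f² − 1/n_i² = 0.1870.
With n_f = 2: 1/n_i² = 1/4 − 0.1870 = 0.06297, so n_i ≈ 3.99.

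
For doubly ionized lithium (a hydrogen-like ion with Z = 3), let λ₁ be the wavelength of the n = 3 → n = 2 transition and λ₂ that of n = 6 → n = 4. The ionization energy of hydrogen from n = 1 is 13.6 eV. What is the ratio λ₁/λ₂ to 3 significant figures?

λ ∝ 1/ΔE ∝ 1/(1/n_f² − 1/n_i²), and the Z² and hc factors cancel in the ratio.
λ₁/λ₂ = (1/4² − 1/6²)/(1/2² − 1/3²) = 0.03472/0.1389 = 0.250.

0.250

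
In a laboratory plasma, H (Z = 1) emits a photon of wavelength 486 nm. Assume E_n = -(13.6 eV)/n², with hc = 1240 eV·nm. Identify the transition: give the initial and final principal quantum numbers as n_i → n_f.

The photon energy is ΔE = hc/λ = 1240 / 486 = 2.551 eV.
With Z = 1, ΔE = 13.60 × (1/n_f² − 1/n_i²), so 1/n_f² − 1/n_i² = 0.1876.
Trying n_f = 2 gives 1/n_i² = 0.06239, i.e. n_i ≈ 4; this pair matches.

n_i = 4, n_f = 2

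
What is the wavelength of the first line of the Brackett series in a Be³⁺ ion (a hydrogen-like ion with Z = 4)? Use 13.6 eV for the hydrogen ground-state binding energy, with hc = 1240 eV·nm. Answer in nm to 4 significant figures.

253.3 nm

The Brackett series terminates on n_f = 4; the first line has n_i = 4+1 = 5.
ΔE = 217.6 × (1/4² − 1/5²) = 4.896 eV.
λ = 1240 / 4.896 = 253.3 nm.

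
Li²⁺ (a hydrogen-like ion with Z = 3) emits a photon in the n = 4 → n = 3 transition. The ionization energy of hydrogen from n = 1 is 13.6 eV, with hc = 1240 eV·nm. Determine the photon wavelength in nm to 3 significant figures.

208 nm

For Z = 3 the level energies scale as Z², so the effective Rydberg energy is 13.6 × 9 = 122.4 eV.
ΔE = 122.4 × (1/3² − 1/4²) = 122.4 × 0.04861 = 5.950 eV.
λ = hc/ΔE = 1240 / 5.950 = 208 nm.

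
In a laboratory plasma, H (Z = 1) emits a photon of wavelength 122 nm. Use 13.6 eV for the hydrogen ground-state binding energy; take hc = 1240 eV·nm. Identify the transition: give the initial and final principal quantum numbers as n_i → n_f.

n_i = 2, n_f = 1

The photon energy is ΔE = hc/λ = 1240 / 122 = 10.16 eV.
With Z = 1, ΔE = 13.60 × (1/n_f² − 1/n_i²), so 1/n_f² − 1/n_i² = 0.7473.
Trying n_f = 1 gives 1/n_i² = 0.2527, i.e. n_i ≈ 2; this pair matches.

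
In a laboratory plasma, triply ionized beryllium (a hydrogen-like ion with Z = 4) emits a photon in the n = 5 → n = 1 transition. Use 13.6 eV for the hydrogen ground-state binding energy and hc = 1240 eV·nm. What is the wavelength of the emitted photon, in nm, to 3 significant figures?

5.94 nm

For Z = 4 the level energies scale as Z², so the effective Rydberg energy is 13.6 × 16 = 217.6 eV.
ΔE = 217.6 × (1/1² − 1/5²) = 217.6 × 0.9600 = 208.9 eV.
λ = hc/ΔE = 1240 / 208.9 = 5.94 nm.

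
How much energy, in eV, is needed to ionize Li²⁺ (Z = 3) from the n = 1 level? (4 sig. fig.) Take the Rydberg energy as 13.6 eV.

E_n = −13.6 Z²/n² = −122.4/n² eV for Z = 3.
E_1 = −122.4/1 = −122.4 eV, so ionization (to E = 0) requires 122.4 eV.

122.4 eV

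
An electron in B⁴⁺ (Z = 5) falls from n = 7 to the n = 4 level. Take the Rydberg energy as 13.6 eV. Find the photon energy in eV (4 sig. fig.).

The Bohr energies scale as Z², so for Z = 5: E_n = −340.0/n² eV.
E_7 = −340.0/49 = −6.939 eV and E_4 = −340.0/16 = −21.25 eV.
The photon energy is |E_7 − E_4| = 14.31 eV.

14.31 eV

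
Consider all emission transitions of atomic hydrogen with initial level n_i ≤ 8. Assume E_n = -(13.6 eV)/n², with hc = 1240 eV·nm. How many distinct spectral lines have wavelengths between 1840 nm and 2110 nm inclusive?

2

Enumerate all n_i → n_f pairs with 1 ≤ n_f < n_i ≤ 8 and compute λ = 1240 / [13.6·1·(1/n_f² − 1/n_i²)].
Lines falling in [1840, 2110] nm: 4→3 (1876 nm), 8→4 (1945 nm).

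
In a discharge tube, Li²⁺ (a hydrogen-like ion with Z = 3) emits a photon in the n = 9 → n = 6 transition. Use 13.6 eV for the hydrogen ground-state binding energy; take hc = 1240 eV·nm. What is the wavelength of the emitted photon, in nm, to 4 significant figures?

For Z = 3 the level energies scale as Z², so the effective Rydberg energy is 13.6 × 9 = 122.4 eV.
ΔE = 122.4 × (1/6² − 1/9²) = 122.4 × 0.01543 = 1.889 eV.
λ = hc/ΔE = 1240 / 1.889 = 656.5 nm.

656.5 nm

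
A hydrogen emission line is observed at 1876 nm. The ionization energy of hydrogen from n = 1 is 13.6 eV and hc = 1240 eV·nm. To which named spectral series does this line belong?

ΔE = 1240/1876 = 0.6610 eV.
This matches 13.6 × (1/3² − 1/4²), so n_f = 3: the Paschen series.

Paschen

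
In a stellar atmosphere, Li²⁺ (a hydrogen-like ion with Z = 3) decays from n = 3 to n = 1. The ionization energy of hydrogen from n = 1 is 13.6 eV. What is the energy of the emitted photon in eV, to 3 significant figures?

109 eV

The Bohr energies scale as Z², so for Z = 3: E_n = −122.4/n² eV.
E_3 = −122.4/9 = −13.60 eV and E_1 = −122.4/1 = −122.4 eV.
The photon energy is |E_3 − E_1| = 109 eV.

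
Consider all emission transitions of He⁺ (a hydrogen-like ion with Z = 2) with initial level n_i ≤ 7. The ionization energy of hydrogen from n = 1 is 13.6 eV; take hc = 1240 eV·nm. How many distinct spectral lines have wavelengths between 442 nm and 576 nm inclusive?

2

Enumerate all n_i → n_f pairs with 1 ≤ n_f < n_i ≤ 7 and compute λ = 1240 / [13.6·4·(1/n_f² − 1/n_i²)].
Lines falling in [442, 576] nm: 4→3 (468.9 nm), 7→4 (541.5 nm).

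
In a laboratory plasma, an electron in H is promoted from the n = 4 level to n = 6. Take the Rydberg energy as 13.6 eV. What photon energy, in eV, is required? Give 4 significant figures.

E_6 = −13.60/36 = −0.3778 eV and E_4 = −13.60/16 = −0.8500 eV.
The photon energy is |E_6 − E_4| = 0.4722 eV.

0.4722 eV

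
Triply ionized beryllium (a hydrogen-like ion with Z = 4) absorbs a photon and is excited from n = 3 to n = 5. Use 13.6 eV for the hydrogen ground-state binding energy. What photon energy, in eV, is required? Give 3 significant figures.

The Bohr energies scale as Z², so for Z = 4: E_n = −217.6/n² eV.
E_5 = −217.6/25 = −8.704 eV and E_3 = −217.6/9 = −24.18 eV.
The photon energy is |E_5 − E_3| = 15.5 eV.

15.5 eV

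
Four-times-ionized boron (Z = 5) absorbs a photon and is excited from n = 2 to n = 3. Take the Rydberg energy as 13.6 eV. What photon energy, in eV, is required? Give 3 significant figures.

47.2 eV

The Bohr energies scale as Z², so for Z = 5: E_n = −340.0/n² eV.
E_3 = −340.0/9 = −37.78 eV and E_2 = −340.0/4 = −85.00 eV.
The photon energy is |E_3 − E_2| = 47.2 eV.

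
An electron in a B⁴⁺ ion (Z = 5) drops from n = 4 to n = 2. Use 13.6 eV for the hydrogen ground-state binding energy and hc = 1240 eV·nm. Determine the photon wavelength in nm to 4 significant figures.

19.45 nm

For Z = 5 the level energies scale as Z², so the effective Rydberg energy is 13.6 × 25 = 340.0 eV.
ΔE = 340.0 × (1/2² − 1/4²) = 340.0 × 0.1875 = 63.75 eV.
λ = hc/ΔE = 1240 / 63.75 = 19.45 nm.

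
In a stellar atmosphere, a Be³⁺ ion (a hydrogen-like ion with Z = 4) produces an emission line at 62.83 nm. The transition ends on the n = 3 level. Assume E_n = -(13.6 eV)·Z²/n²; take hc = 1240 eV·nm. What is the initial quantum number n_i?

The photon energy is ΔE = hc/λ = 1240 / 62.83 = 19.74 eV.
With Z = 4, ΔE = 217.6 × (1/n_f² − 1/n_i²), so 1/n_f² − 1/n_i² = 0.09070.
With n_f = 3: 1/n_i² = 1/9 − 0.09070 = 0.02041, so n_i ≈ 7.00.

n_i = 7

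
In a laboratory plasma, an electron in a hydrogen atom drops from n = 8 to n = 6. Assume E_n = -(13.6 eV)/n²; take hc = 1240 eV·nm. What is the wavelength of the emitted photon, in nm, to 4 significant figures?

7503 nm

ΔE = 13.60 × (1/6² − 1/8²) = 13.60 × 0.01215 = 0.1653 eV.
λ = hc/ΔE = 1240 / 0.1653 = 7503 nm.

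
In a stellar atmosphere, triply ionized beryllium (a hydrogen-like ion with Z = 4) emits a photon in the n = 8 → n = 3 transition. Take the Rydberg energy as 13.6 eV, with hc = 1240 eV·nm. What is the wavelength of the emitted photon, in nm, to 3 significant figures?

For Z = 4 the level energies scale as Z², so the effective Rydberg energy is 13.6 × 16 = 217.6 eV.
ΔE = 217.6 × (1/3² − 1/8²) = 217.6 × 0.09549 = 20.78 eV.
λ = hc/ΔE = 1240 / 20.78 = 59.7 nm.

59.7 nm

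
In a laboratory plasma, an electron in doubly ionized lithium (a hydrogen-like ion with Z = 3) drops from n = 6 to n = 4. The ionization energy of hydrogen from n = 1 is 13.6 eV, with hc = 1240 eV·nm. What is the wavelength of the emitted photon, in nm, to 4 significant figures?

For Z = 3 the level energies scale as Z², so the effective Rydberg energy is 13.6 × 9 = 122.4 eV.
ΔE = 122.4 × (1/4² − 1/6²) = 122.4 × 0.03472 = 4.250 eV.
λ = hc/ΔE = 1240 / 4.250 = 291.8 nm.

291.8 nm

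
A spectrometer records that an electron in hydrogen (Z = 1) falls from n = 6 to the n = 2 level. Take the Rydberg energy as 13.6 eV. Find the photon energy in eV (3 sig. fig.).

3.02 eV

E_6 = −13.60/36 = −0.3778 eV and E_2 = −13.60/4 = −3.400 eV.
The photon energy is |E_6 − E_2| = 3.02 eV.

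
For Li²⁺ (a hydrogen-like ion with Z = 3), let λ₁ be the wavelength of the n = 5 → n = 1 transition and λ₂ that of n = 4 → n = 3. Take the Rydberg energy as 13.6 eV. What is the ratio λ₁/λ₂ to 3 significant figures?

λ ∝ 1/ΔE ∝ 1/(1/n_f² − 1/n_i²), and the Z² and hc factors cancel in the ratio.
λ₁/λ₂ = (1/3² − 1/4²)/(1/1² − 1/5²) = 0.04861/0.9600 = 0.0506.

0.0506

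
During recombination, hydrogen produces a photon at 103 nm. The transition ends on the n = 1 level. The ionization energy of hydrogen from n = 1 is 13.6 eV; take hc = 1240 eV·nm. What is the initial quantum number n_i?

n_i = 3

The photon energy is ΔE = hc/λ = 1240 / 103 = 12.04 eV.
With Z = 1, ΔE = 13.60 × (1/n_f² − 1/n_i²), so 1/n_f² − 1/n_i² = 0.8852.
With n_f = 1: 1/n_i² = 1/1 − 0.8852 = 0.1148, so n_i ≈ 2.95.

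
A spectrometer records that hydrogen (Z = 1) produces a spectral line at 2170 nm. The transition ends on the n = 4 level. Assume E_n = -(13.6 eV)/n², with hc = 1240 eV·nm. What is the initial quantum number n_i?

n_i = 7

The photon energy is ΔE = hc/λ = 1240 / 2170 = 0.5714 eV.
With Z = 1, ΔE = 13.60 × (1/n_f² − 1/n_i²), so 1/n_f² − 1/n_i² = 0.04202.
With n_f = 4: 1/n_i² = 1/16 − 0.04202 = 0.02048, so n_i ≈ 6.99.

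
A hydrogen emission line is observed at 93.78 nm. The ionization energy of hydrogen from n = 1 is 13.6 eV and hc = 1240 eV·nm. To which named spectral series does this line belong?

Lyman

ΔE = 1240/93.78 = 13.22 eV.
This matches 13.6 × (1/1² − 1/6²), so n_f = 1: the Lyman series.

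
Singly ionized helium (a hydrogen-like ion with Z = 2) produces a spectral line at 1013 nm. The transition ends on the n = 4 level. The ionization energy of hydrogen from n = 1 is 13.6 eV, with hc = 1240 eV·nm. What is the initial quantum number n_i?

n_i = 5

The photon energy is ΔE = hc/λ = 1240 / 1013 = 1.224 eV.
With Z = 2, ΔE = 54.40 × (1/n_f² − 1/n_i²), so 1/n_f² − 1/n_i² = 0.02250.
With n_f = 4: 1/n_i² = 1/16 − 0.02250 = 0.04000, so n_i ≈ 5.00.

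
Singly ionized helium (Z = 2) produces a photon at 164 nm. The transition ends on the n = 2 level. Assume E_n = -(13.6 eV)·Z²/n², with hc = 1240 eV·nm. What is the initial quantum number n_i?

n_i = 3

The photon energy is ΔE = hc/λ = 1240 / 164 = 7.561 eV.
With Z = 2, ΔE = 54.40 × (1/n_f² − 1/n_i²), so 1/n_f² − 1/n_i² = 0.1390.
With n_f = 2: 1/n_i² = 1/4 − 0.1390 = 0.1110, so n_i ≈ 3.00.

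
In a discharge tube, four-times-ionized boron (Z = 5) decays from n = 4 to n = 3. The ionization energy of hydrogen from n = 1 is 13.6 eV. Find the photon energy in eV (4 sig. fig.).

16.53 eV

The Bohr energies scale as Z², so for Z = 5: E_n = −340.0/n² eV.
E_4 = −340.0/16 = −21.25 eV and E_3 = −340.0/9 = −37.78 eV.
The photon energy is |E_4 − E_3| = 16.53 eV.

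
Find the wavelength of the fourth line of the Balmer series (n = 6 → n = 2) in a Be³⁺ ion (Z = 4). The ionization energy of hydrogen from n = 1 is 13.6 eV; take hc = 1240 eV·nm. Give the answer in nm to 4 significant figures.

The Balmer series terminates on n_f = 2; the fourth line has n_i = 2+4 = 6.
ΔE = 217.6 × (1/2² − 1/6²) = 48.36 eV.
λ = 1240 / 48.36 = 25.64 nm.

25.64 nm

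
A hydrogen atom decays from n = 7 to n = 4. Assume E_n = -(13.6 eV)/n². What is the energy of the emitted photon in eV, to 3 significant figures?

0.572 eV

E_7 = −13.60/49 = −0.2776 eV and E_4 = −13.60/16 = −0.8500 eV.
The photon energy is |E_7 − E_4| = 0.572 eV.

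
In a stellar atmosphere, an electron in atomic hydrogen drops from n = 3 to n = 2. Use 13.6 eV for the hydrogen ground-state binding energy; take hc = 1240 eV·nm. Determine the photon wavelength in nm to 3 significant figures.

ΔE = 13.60 × (1/2² − 1/3²) = 13.60 × 0.1389 = 1.889 eV.
λ = hc/ΔE = 1240 / 1.889 = 656 nm.
This line belongs to the Balmer series.

656 nm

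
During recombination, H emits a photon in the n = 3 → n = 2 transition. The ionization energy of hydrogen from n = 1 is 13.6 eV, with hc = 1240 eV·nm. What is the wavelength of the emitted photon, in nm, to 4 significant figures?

656.5 nm

ΔE = 13.60 × (1/2² − 1/3²) = 13.60 × 0.1389 = 1.889 eV.
λ = hc/ΔE = 1240 / 1.889 = 656.5 nm.
This line belongs to the Balmer series.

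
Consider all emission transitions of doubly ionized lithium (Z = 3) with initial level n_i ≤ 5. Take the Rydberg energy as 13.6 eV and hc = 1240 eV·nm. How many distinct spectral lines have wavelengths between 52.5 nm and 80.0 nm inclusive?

Enumerate all n_i → n_f pairs with 1 ≤ n_f < n_i ≤ 5 and compute λ = 1240 / [13.6·9·(1/n_f² − 1/n_i²)].
Lines falling in [52.5, 80.0] nm: 4→2 (54.03 nm), 3→2 (72.94 nm).

2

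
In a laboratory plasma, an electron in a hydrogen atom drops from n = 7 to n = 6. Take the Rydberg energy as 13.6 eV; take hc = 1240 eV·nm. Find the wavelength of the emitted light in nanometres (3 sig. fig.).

ΔE = 13.60 × (1/6² − 1/7²) = 13.60 × 0.007370 = 0.1002 eV.
λ = hc/ΔE = 1240 / 0.1002 = 12400 nm.

12400 nm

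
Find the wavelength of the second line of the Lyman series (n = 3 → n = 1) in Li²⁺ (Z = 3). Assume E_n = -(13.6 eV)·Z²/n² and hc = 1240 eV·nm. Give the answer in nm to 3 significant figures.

11.4 nm

The Lyman series terminates on n_f = 1; the second line has n_i = 1+2 = 3.
ΔE = 122.4 × (1/1² − 1/3²) = 108.8 eV.
λ = 1240 / 108.8 = 11.4 nm.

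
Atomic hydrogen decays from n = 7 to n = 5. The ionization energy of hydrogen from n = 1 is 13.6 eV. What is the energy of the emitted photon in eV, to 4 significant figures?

0.2664 eV

E_7 = −13.60/49 = −0.2776 eV and E_5 = −13.60/25 = −0.5440 eV.
The photon energy is |E_7 − E_5| = 0.2664 eV.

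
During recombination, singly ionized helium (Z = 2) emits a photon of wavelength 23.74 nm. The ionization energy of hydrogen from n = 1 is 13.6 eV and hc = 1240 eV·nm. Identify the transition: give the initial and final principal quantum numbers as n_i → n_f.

The photon energy is ΔE = hc/λ = 1240 / 23.74 = 52.23 eV.
With Z = 2, ΔE = 54.40 × (1/n_f² − 1/n_i²), so 1/n_f² − 1/n_i² = 0.9602.
Trying n_f = 1 gives 1/n_i² = 0.03984, i.e. n_i ≈ 5; this pair matches.

n_i = 5, n_f = 1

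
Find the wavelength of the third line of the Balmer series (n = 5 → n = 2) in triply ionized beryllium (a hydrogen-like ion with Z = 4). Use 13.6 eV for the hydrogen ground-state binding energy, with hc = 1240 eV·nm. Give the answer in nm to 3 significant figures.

27.1 nm

The Balmer series terminates on n_f = 2; the third line has n_i = 2+3 = 5.
ΔE = 217.6 × (1/2² − 1/5²) = 45.70 eV.
λ = 1240 / 45.70 = 27.1 nm.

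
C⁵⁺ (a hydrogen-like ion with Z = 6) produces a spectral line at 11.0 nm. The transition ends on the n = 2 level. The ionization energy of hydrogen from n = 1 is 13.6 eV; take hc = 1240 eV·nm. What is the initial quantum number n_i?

The photon energy is ΔE = hc/λ = 1240 / 11.0 = 112.7 eV.
With Z = 6, ΔE = 489.6 × (1/n_f² − 1/n_i²), so 1/n_f² − 1/n_i² = 0.2302.
With n_f = 2: 1/n_i² = 1/4 − 0.2302 = 0.01976, so n_i ≈ 7.11.

n_i = 7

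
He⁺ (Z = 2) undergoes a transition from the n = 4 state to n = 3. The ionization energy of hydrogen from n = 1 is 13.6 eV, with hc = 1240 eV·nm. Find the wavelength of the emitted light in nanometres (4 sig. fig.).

468.9 nm

For Z = 2 the level energies scale as Z², so the effective Rydberg energy is 13.6 × 4 = 54.40 eV.
ΔE = 54.40 × (1/3² − 1/4²) = 54.40 × 0.04861 = 2.644 eV.
λ = hc/ΔE = 1240 / 2.644 = 468.9 nm.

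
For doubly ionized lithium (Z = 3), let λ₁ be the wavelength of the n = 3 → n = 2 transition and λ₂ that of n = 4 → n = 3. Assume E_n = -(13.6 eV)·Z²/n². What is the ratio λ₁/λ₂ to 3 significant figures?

λ ∝ 1/ΔE ∝ 1/(1/n_f² − 1/n_i²), and the Z² and hc factors cancel in the ratio.
λ₁/λ₂ = (1/3² − 1/4²)/(1/2² − 1/3²) = 0.04861/0.1389 = 0.350.

0.350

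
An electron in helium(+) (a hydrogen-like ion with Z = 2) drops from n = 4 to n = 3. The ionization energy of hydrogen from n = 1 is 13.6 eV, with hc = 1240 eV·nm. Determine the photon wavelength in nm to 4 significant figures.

468.9 nm

For Z = 2 the level energies scale as Z², so the effective Rydberg energy is 13.6 × 4 = 54.40 eV.
ΔE = 54.40 × (1/3² − 1/4²) = 54.40 × 0.04861 = 2.644 eV.
λ = hc/ΔE = 1240 / 2.644 = 468.9 nm.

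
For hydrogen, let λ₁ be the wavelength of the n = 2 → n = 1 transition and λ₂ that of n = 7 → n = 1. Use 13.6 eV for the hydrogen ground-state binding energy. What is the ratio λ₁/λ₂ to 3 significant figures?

λ ∝ 1/ΔE ∝ 1/(1/n_f² − 1/n_i²), and the Z² and hc factors cancel in the ratio.
λ₁/λ₂ = (1/1² − 1/7²)/(1/1² − 1/2²) = 0.9796/0.7500 = 1.31.

1.31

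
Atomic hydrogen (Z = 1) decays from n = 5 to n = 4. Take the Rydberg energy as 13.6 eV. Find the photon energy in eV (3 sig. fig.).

E_5 = −13.60/25 = −0.5440 eV and E_4 = −13.60/16 = −0.8500 eV.
The photon energy is |E_5 − E_4| = 0.306 eV.

0.306 eV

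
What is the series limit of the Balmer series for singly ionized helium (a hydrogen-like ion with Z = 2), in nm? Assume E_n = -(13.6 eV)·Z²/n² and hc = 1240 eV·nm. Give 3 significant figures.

The Balmer series has lower level n_f = 2; the series limit corresponds to n_i → ∞.
ΔE_max = 13.6 × 4 / 2² = 13.60 eV.
λ_min = 1240 / 13.60 = 91.2 nm.

91.2 nm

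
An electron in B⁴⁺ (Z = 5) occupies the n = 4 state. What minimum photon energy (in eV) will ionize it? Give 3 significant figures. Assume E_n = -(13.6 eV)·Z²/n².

21.3 eV

E_n = −13.6 Z²/n² = −340.0/n² eV for Z = 5.
E_4 = −340.0/16 = −21.3 eV, so ionization (to E = 0) requires 21.3 eV.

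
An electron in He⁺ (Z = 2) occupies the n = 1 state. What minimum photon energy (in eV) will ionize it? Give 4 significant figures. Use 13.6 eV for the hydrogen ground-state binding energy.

54.40 eV

E_n = −13.6 Z²/n² = −54.40/n² eV for Z = 2.
E_1 = −54.40/1 = −54.40 eV, so ionization (to E = 0) requires 54.40 eV.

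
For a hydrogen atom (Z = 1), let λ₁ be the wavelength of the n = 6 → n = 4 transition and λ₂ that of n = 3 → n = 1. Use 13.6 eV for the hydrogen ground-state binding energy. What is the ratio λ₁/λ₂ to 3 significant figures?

λ ∝ 1/ΔE ∝ 1/(1/n_f² − 1/n_i²), and the Z² and hc factors cancel in the ratio.
λ₁/λ₂ = (1/1² − 1/3²)/(1/4² − 1/6²) = 0.8889/0.03472 = 25.6.

25.6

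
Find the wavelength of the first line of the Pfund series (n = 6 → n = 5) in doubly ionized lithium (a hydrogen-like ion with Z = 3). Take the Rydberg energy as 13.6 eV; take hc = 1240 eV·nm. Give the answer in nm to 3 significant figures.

829 nm

The Pfund series terminates on n_f = 5; the first line has n_i = 5+1 = 6.
ΔE = 122.4 × (1/5² − 1/6²) = 1.496 eV.
λ = 1240 / 1.496 = 829 nm.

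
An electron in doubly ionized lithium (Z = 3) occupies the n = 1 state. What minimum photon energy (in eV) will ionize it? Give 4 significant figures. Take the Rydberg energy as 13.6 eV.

E_n = −13.6 Z²/n² = −122.4/n² eV for Z = 3.
E_1 = −122.4/1 = −122.4 eV, so ionization (to E = 0) requires 122.4 eV.

122.4 eV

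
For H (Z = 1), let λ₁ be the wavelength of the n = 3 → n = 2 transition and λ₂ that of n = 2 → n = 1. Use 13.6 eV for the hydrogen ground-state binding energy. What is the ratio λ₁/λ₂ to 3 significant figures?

5.40

λ ∝ 1/ΔE ∝ 1/(1/n_f² − 1/n_i²), and the Z² and hc factors cancel in the ratio.
λ₁/λ₂ = (1/1² − 1/2²)/(1/2² − 1/3²) = 0.7500/0.1389 = 5.40.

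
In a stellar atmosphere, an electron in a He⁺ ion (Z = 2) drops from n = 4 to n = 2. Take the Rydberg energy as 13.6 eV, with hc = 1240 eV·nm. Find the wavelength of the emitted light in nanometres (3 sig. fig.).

122 nm

For Z = 2 the level energies scale as Z², so the effective Rydberg energy is 13.6 × 4 = 54.40 eV.
ΔE = 54.40 × (1/2² − 1/4²) = 54.40 × 0.1875 = 10.20 eV.
λ = hc/ΔE = 1240 / 10.20 = 122 nm.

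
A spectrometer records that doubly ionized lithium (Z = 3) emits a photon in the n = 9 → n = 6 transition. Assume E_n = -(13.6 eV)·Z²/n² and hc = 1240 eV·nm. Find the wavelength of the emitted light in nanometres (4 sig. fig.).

656.5 nm

For Z = 3 the level energies scale as Z², so the effective Rydberg energy is 13.6 × 9 = 122.4 eV.
ΔE = 122.4 × (1/6² − 1/9²) = 122.4 × 0.01543 = 1.889 eV.
λ = hc/ΔE = 1240 / 1.889 = 656.5 nm.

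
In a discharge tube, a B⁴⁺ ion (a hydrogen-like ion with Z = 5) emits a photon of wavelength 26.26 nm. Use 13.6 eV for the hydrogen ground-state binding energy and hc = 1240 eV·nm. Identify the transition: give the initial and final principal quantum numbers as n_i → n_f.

n_i = 3, n_f = 2

The photon energy is ΔE = hc/λ = 1240 / 26.26 = 47.22 eV.
With Z = 5, ΔE = 340.0 × (1/n_f² − 1/n_i²), so 1/n_f² − 1/n_i² = 0.1389.
Trying n_f = 2 gives 1/n_i² = 0.1111, i.e. n_i ≈ 3; this pair matches.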